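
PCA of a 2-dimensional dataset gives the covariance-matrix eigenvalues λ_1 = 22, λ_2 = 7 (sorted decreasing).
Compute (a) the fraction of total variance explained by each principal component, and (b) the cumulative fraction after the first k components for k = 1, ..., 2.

Step 1 — total variance = trace(Sigma) = Σ λ_i = 22 + 7 = 29.

Step 2 — fraction explained by component i = λ_i / Σ λ:
  PC1: 22/29 = 0.7586
  PC2: 7/29 = 0.2414

Step 3 — cumulative fraction after k components = (λ_1 + ... + λ_k) / Σ λ:
  k = 1: 22/29 = 0.7586
  k = 2: (22 + 7)/29 = 29/29 = 1

Summary (fraction, with percent):

explained: PC1 0.7586 (75.86%), PC2 0.2414 (24.14%);  cumulative: 0.7586, 1


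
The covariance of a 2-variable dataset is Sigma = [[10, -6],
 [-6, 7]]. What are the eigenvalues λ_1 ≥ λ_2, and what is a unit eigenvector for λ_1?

Step 1 — characteristic polynomial of 2×2 Sigma:
  det(Sigma - λI) = λ² - trace · λ + det = 0.
  trace = 10 + 7 = 17, det = 10·7 - (-6)² = 34.
Step 2 — discriminant:
  Δ = trace² - 4·det = 289 - 136 = 153.
Step 3 — eigenvalues:
  λ = (trace ± √Δ)/2 = (17 ± 12.3693)/2,
  λ_1 = 14.6847,  λ_2 = 2.3153.

Step 4 — unit eigenvector for λ_1: solve (Sigma - λ_1 I)v = 0. First row:
  (10 - 14.6847)·v_x + (-6)·v_y = 0, i.e. (-4.6847)·v_x + (-6)·v_y = 0,
  so v ∝ (b, λ_1 - a) = (-6, 4.6847); multiply by -1 so the first entry is positive: u = (6, -4.6847).
  ||u|| = √((6)² + (-4.6847)²) = √(57.946) ≈ 7.6122,
  v_1 = u/||u|| ≈ (0.7882, -0.6154) (||v_1|| = 1).

λ_1 = 14.6847,  λ_2 = 2.3153;  v_1 ≈ (0.7882, -0.6154)


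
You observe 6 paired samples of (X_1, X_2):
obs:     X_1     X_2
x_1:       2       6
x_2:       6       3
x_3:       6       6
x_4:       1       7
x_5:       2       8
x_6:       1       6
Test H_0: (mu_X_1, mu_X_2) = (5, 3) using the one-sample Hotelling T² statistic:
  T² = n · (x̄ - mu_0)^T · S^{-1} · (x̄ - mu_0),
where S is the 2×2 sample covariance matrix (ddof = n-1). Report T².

Step 1 — sample mean vector:
  mean(X_1) = (2 + 6 + 6 + 1 + 2 + 1) / 6 = 18/6 = 3
  mean(X_2) = (6 + 3 + 6 + 7 + 8 + 6) / 6 = 36/6 = 6
  x̄ = (3, 6),  deviation x̄ - mu_0 = (3, 6) - (5, 3) = (-2, 3).

Step 2 — sample covariance matrix, S[i,j] = (1/(n-1)) · Σ_k (x_{k,i} - mean_i) · (x_{k,j} - mean_j), divisor n-1 = 5:
  S[X_1,X_1] = ((-1)·(-1) + (3)·(3) + (3)·(3) + (-2)·(-2) + (-1)·(-1) + (-2)·(-2)) / 5 = 28/5 = 5.6
  S[X_1,X_2] = ((-1)·(0) + (3)·(-3) + (3)·(0) + (-2)·(1) + (-1)·(2) + (-2)·(0)) / 5 = -13/5 = -2.6
  S[X_2,X_2] = ((0)·(0) + (-3)·(-3) + (0)·(0) + (1)·(1) + (2)·(2) + (0)·(0)) / 5 = 14/5 = 2.8
  S = [[5.6, -2.6],
 [-2.6, 2.8]].

Step 3 — invert S. det(S) = 5.6·2.8 - (-2.6)² = 8.92.
  S^{-1} = (1/det) · [[d, -b], [-b, a]] = [[0.3139, 0.2915],
 [0.2915, 0.6278]].

Step 4 — quadratic form (x̄ - mu_0)^T · S^{-1} · (x̄ - mu_0):
  S^{-1} · (x̄ - mu_0) = (0.2466, 1.3004),
  (x̄ - mu_0)^T · [...] = (-2)·(0.2466) + (3)·(1.3004) = 3.4081.

Step 5 — scale by n: T² = 6 · 3.4081 = 20.4484.

T² ≈ 20.4484


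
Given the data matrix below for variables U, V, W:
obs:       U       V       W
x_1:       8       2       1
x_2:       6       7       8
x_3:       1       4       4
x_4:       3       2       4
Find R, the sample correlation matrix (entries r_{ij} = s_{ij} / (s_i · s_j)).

Step 1 — column means:
  mean(U) = (8 + 6 + 1 + 3) / 4 = 18/4 = 4.5
  mean(V) = (2 + 7 + 4 + 2) / 4 = 15/4 = 3.75
  mean(W) = (1 + 8 + 4 + 4) / 4 = 17/4 = 4.25

Step 2 — sample variances and covariances s[i,j] = (1/(n-1)) · Σ_k (x_{k,i} - mean_i) · (x_{k,j} - mean_j), with n-1 = 3:
  s[U,U] = ((3.5)·(3.5) + (1.5)·(1.5) + (-3.5)·(-3.5) + (-1.5)·(-1.5)) / 3 = 29/3 = 9.6667
  s[U,V] = ((3.5)·(-1.75) + (1.5)·(3.25) + (-3.5)·(0.25) + (-1.5)·(-1.75)) / 3 = 0.5/3 = 0.1667
  s[U,W] = ((3.5)·(-3.25) + (1.5)·(3.75) + (-3.5)·(-0.25) + (-1.5)·(-0.25)) / 3 = -4.5/3 = -1.5
  s[V,V] = ((-1.75)·(-1.75) + (3.25)·(3.25) + (0.25)·(0.25) + (-1.75)·(-1.75)) / 3 = 16.75/3 = 5.5833
  s[V,W] = ((-1.75)·(-3.25) + (3.25)·(3.75) + (0.25)·(-0.25) + (-1.75)·(-0.25)) / 3 = 18.25/3 = 6.0833
  s[W,W] = ((-3.25)·(-3.25) + (3.75)·(3.75) + (-0.25)·(-0.25) + (-0.25)·(-0.25)) / 3 = 24.75/3 = 8.25
  Sample standard deviations s_i = √(s[i,i]):
  s(U) = √(9.6667) = 3.1091
  s(V) = √(5.5833) = 2.3629
  s(W) = √(8.25) = 2.8723

Step 3 — r_{ij} = s_{ij} / (s_i · s_j):
  r[U,U] = 1 (diagonal).
  r[U,V] = 0.1667 / (3.1091 · 2.3629) = 0.1667 / 7.3466 = 0.0227
  r[U,W] = -1.5 / (3.1091 · 2.8723) = -1.5 / 8.9303 = -0.168
  r[V,V] = 1 (diagonal).
  r[V,W] = 6.0833 / (2.3629 · 2.8723) = 6.0833 / 6.7869 = 0.8963
  r[W,W] = 1 (diagonal).

R is symmetric with unit diagonal. Assembling:

R = [[1, 0.0227, -0.168],
 [0.0227, 1, 0.8963],
 [-0.168, 0.8963, 1]]


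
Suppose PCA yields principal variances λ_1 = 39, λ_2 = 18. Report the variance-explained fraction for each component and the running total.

Step 1 — total variance = trace(Sigma) = Σ λ_i = 39 + 18 = 57.

Step 2 — fraction explained by component i = λ_i / Σ λ:
  PC1: 39/57 = 0.6842
  PC2: 18/57 = 0.3158

Step 3 — cumulative fraction after k components = (λ_1 + ... + λ_k) / Σ λ:
  k = 1: 39/57 = 0.6842
  k = 2: (39 + 18)/57 = 57/57 = 1

Summary (fraction, with percent):

explained: PC1 0.6842 (68.42%), PC2 0.3158 (31.58%);  cumulative: 0.6842, 1


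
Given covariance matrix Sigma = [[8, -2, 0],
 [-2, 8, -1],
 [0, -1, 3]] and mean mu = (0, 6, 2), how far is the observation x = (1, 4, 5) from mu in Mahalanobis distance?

Step 1 — centre the observation: (x - mu) = (1, -2, 3).

Step 2 — invert Sigma (cofactor / det for 3×3, or solve directly):
  Sigma^{-1} = [[0.1337, 0.0349, 0.0116],
 [0.0349, 0.1395, 0.0465],
 [0.0116, 0.0465, 0.3488]].

Step 3 — form the quadratic (x - mu)^T · Sigma^{-1} · (x - mu):
  Sigma^{-1} · (x - mu) = (0.0988, -0.1047, 0.9651).
  (x - mu)^T · [Sigma^{-1} · (x - mu)] = (1)·(0.0988) + (-2)·(-0.1047) + (3)·(0.9651) = 3.2035.

Step 4 — take square root: d = √(3.2035) ≈ 1.7898.

d(x, mu) = √(3.2035) ≈ 1.7898


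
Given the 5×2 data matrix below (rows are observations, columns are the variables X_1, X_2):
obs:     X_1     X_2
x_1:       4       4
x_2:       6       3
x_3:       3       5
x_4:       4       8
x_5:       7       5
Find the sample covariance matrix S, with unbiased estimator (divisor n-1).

Step 1 — column means:
  mean(X_1) = (4 + 6 + 3 + 4 + 7) / 5 = 24/5 = 4.8
  mean(X_2) = (4 + 3 + 5 + 8 + 5) / 5 = 25/5 = 5

Step 2 — sample covariance S[i,j] = (1/(n-1)) · Σ_k (x_{k,i} - mean_i) · (x_{k,j} - mean_j), with n-1 = 4.
  S[X_1,X_1] = ((-0.8)·(-0.8) + (1.2)·(1.2) + (-1.8)·(-1.8) + (-0.8)·(-0.8) + (2.2)·(2.2)) / 4 = 10.8/4 = 2.7
  S[X_1,X_2] = ((-0.8)·(-1) + (1.2)·(-2) + (-1.8)·(0) + (-0.8)·(3) + (2.2)·(0)) / 4 = -4/4 = -1
  S[X_2,X_2] = ((-1)·(-1) + (-2)·(-2) + (0)·(0) + (3)·(3) + (0)·(0)) / 4 = 14/4 = 3.5

S is symmetric (S[j,i] = S[i,j]). Assembling:

S = [[2.7, -1],
 [-1, 3.5]]


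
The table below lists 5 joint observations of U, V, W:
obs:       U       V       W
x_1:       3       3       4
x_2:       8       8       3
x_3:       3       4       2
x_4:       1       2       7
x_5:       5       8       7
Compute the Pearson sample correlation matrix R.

Step 1 — column means:
  mean(U) = (3 + 8 + 3 + 1 + 5) / 5 = 20/5 = 4
  mean(V) = (3 + 8 + 4 + 2 + 8) / 5 = 25/5 = 5
  mean(W) = (4 + 3 + 2 + 7 + 7) / 5 = 23/5 = 4.6

Step 2 — sample variances and covariances s[i,j] = (1/(n-1)) · Σ_k (x_{k,i} - mean_i) · (x_{k,j} - mean_j), with n-1 = 4:
  s[U,U] = ((-1)·(-1) + (4)·(4) + (-1)·(-1) + (-3)·(-3) + (1)·(1)) / 4 = 28/4 = 7
  s[U,V] = ((-1)·(-2) + (4)·(3) + (-1)·(-1) + (-3)·(-3) + (1)·(3)) / 4 = 27/4 = 6.75
  s[U,W] = ((-1)·(-0.6) + (4)·(-1.6) + (-1)·(-2.6) + (-3)·(2.4) + (1)·(2.4)) / 4 = -8/4 = -2
  s[V,V] = ((-2)·(-2) + (3)·(3) + (-1)·(-1) + (-3)·(-3) + (3)·(3)) / 4 = 32/4 = 8
  s[V,W] = ((-2)·(-0.6) + (3)·(-1.6) + (-1)·(-2.6) + (-3)·(2.4) + (3)·(2.4)) / 4 = -1/4 = -0.25
  s[W,W] = ((-0.6)·(-0.6) + (-1.6)·(-1.6) + (-2.6)·(-2.6) + (2.4)·(2.4) + (2.4)·(2.4)) / 4 = 21.2/4 = 5.3
  Sample standard deviations s_i = √(s[i,i]):
  s(U) = √(7) = 2.6458
  s(V) = √(8) = 2.8284
  s(W) = √(5.3) = 2.3022

Step 3 — r_{ij} = s_{ij} / (s_i · s_j):
  r[U,U] = 1 (diagonal).
  r[U,V] = 6.75 / (2.6458 · 2.8284) = 6.75 / 7.4833 = 0.902
  r[U,W] = -2 / (2.6458 · 2.3022) = -2 / 6.091 = -0.3284
  r[V,V] = 1 (diagonal).
  r[V,W] = -0.25 / (2.8284 · 2.3022) = -0.25 / 6.5115 = -0.0384
  r[W,W] = 1 (diagonal).

R is symmetric with unit diagonal. Assembling:

R = [[1, 0.902, -0.3284],
 [0.902, 1, -0.0384],
 [-0.3284, -0.0384, 1]]


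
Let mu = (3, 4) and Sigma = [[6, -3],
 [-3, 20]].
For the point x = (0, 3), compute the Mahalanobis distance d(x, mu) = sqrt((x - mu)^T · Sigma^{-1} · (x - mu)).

Step 1 — centre the observation: (x - mu) = (-3, -1).

Step 2 — invert Sigma. det(Sigma) = 6·20 - (-3)² = 111.
  Sigma^{-1} = (1/det) · [[d, -b], [-b, a]] = [[0.1802, 0.027],
 [0.027, 0.0541]].

Step 3 — form the quadratic (x - mu)^T · Sigma^{-1} · (x - mu):
  Sigma^{-1} · (x - mu) = (-0.5676, -0.1351).
  (x - mu)^T · [Sigma^{-1} · (x - mu)] = (-3)·(-0.5676) + (-1)·(-0.1351) = 1.8378.

Step 4 — take square root: d = √(1.8378) ≈ 1.3557.

d(x, mu) = √(1.8378) ≈ 1.3557


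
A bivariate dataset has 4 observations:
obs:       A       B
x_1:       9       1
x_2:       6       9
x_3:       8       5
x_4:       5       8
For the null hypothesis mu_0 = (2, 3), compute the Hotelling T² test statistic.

Step 1 — sample mean vector:
  mean(A) = (9 + 6 + 8 + 5) / 4 = 28/4 = 7
  mean(B) = (1 + 9 + 5 + 8) / 4 = 23/4 = 5.75
  x̄ = (7, 5.75),  deviation x̄ - mu_0 = (7, 5.75) - (2, 3) = (5, 2.75).

Step 2 — sample covariance matrix, S[i,j] = (1/(n-1)) · Σ_k (x_{k,i} - mean_i) · (x_{k,j} - mean_j), divisor n-1 = 3:
  S[A,A] = ((2)·(2) + (-1)·(-1) + (1)·(1) + (-2)·(-2)) / 3 = 10/3 = 3.3333
  S[A,B] = ((2)·(-4.75) + (-1)·(3.25) + (1)·(-0.75) + (-2)·(2.25)) / 3 = -18/3 = -6
  S[B,B] = ((-4.75)·(-4.75) + (3.25)·(3.25) + (-0.75)·(-0.75) + (2.25)·(2.25)) / 3 = 38.75/3 = 12.9167
  S = [[3.3333, -6],
 [-6, 12.9167]].

Step 3 — invert S. det(S) = 3.3333·12.9167 - (-6)² = 7.0556.
  S^{-1} = (1/det) · [[d, -b], [-b, a]] = [[1.8307, 0.8504],
 [0.8504, 0.4724]].

Step 4 — quadratic form (x̄ - mu_0)^T · S^{-1} · (x̄ - mu_0):
  S^{-1} · (x̄ - mu_0) = (11.4921, 5.5512),
  (x̄ - mu_0)^T · [...] = (5)·(11.4921) + (2.75)·(5.5512) = 72.7264.

Step 5 — scale by n: T² = 4 · 72.7264 = 290.9055.

T² ≈ 290.9055


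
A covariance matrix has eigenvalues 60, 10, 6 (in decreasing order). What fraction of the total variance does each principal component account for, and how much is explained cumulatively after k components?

Step 1 — total variance = trace(Sigma) = Σ λ_i = 60 + 10 + 6 = 76.

Step 2 — fraction explained by component i = λ_i / Σ λ:
  PC1: 60/76 = 0.7895
  PC2: 10/76 = 0.1316
  PC3: 6/76 = 0.0789

Step 3 — cumulative fraction after k components = (λ_1 + ... + λ_k) / Σ λ:
  k = 1: 60/76 = 0.7895
  k = 2: (60 + 10)/76 = 70/76 = 0.9211
  k = 3: (60 + 10 + 6)/76 = 76/76 = 1

Summary (fraction, with percent):

explained: PC1 0.7895 (78.95%), PC2 0.1316 (13.16%), PC3 0.0789 (7.89%);  cumulative: 0.7895, 0.9211, 1


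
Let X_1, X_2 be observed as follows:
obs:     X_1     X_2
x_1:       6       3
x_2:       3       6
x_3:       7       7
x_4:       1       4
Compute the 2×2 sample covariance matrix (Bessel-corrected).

Step 1 — column means:
  mean(X_1) = (6 + 3 + 7 + 1) / 4 = 17/4 = 4.25
  mean(X_2) = (3 + 6 + 7 + 4) / 4 = 20/4 = 5

Step 2 — sample covariance S[i,j] = (1/(n-1)) · Σ_k (x_{k,i} - mean_i) · (x_{k,j} - mean_j), with n-1 = 3.
  S[X_1,X_1] = ((1.75)·(1.75) + (-1.25)·(-1.25) + (2.75)·(2.75) + (-3.25)·(-3.25)) / 3 = 22.75/3 = 7.5833
  S[X_1,X_2] = ((1.75)·(-2) + (-1.25)·(1) + (2.75)·(2) + (-3.25)·(-1)) / 3 = 4/3 = 1.3333
  S[X_2,X_2] = ((-2)·(-2) + (1)·(1) + (2)·(2) + (-1)·(-1)) / 3 = 10/3 = 3.3333

S is symmetric (S[j,i] = S[i,j]). Assembling:

S = [[7.5833, 1.3333],
 [1.3333, 3.3333]]


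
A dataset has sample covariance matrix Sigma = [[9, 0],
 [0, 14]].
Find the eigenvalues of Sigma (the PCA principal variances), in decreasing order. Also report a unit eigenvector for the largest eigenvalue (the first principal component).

Step 1 — characteristic polynomial of 2×2 Sigma:
  det(Sigma - λI) = λ² - trace · λ + det = 0.
  trace = 9 + 14 = 23, det = 9·14 - (0)² = 126.
Step 2 — discriminant:
  Δ = trace² - 4·det = 529 - 504 = 25.
Step 3 — eigenvalues:
  λ = (trace ± √Δ)/2 = (23 ± 5)/2,
  λ_1 = 14,  λ_2 = 9.

Step 4 — unit eigenvector for λ_1: Sigma is diagonal, so its eigenvectors are the coordinate axes. λ_1 = 14 is the diagonal entry on the second coordinate axis, hence
  v_1 = (0, 1) (||v_1|| = 1).

λ_1 = 14,  λ_2 = 9;  v_1 ≈ (0, 1)


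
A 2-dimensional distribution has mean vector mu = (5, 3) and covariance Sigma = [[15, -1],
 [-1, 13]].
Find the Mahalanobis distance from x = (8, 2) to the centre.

Step 1 — centre the observation: (x - mu) = (3, -1).

Step 2 — invert Sigma. det(Sigma) = 15·13 - (-1)² = 194.
  Sigma^{-1} = (1/det) · [[d, -b], [-b, a]] = [[0.067, 0.0052],
 [0.0052, 0.0773]].

Step 3 — form the quadratic (x - mu)^T · Sigma^{-1} · (x - mu):
  Sigma^{-1} · (x - mu) = (0.1959, -0.0619).
  (x - mu)^T · [Sigma^{-1} · (x - mu)] = (3)·(0.1959) + (-1)·(-0.0619) = 0.6495.

Step 4 — take square root: d = √(0.6495) ≈ 0.8059.

d(x, mu) = √(0.6495) ≈ 0.8059


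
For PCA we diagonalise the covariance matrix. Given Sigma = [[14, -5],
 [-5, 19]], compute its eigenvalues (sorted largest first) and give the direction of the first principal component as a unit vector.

Step 1 — characteristic polynomial of 2×2 Sigma:
  det(Sigma - λI) = λ² - trace · λ + det = 0.
  trace = 14 + 19 = 33, det = 14·19 - (-5)² = 241.
Step 2 — discriminant:
  Δ = trace² - 4·det = 1089 - 964 = 125.
Step 3 — eigenvalues:
  λ = (trace ± √Δ)/2 = (33 ± 11.1803)/2,
  λ_1 = 22.0902,  λ_2 = 10.9098.

Step 4 — unit eigenvector for λ_1: solve (Sigma - λ_1 I)v = 0. First row:
  (14 - 22.0902)·v_x + (-5)·v_y = 0, i.e. (-8.0902)·v_x + (-5)·v_y = 0,
  so v ∝ (b, λ_1 - a) = (-5, 8.0902); multiply by -1 so the first entry is positive: u = (5, -8.0902).
  ||u|| = √((5)² + (-8.0902)²) = √(90.4508) ≈ 9.5106,
  v_1 = u/||u|| ≈ (0.5257, -0.8507) (||v_1|| = 1).

λ_1 = 22.0902,  λ_2 = 10.9098;  v_1 ≈ (0.5257, -0.8507)


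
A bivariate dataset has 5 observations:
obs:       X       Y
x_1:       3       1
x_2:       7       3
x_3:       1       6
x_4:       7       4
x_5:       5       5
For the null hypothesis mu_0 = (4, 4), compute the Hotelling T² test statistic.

Step 1 — sample mean vector:
  mean(X) = (3 + 7 + 1 + 7 + 5) / 5 = 23/5 = 4.6
  mean(Y) = (1 + 3 + 6 + 4 + 5) / 5 = 19/5 = 3.8
  x̄ = (4.6, 3.8),  deviation x̄ - mu_0 = (4.6, 3.8) - (4, 4) = (0.6, -0.2).

Step 2 — sample covariance matrix, S[i,j] = (1/(n-1)) · Σ_k (x_{k,i} - mean_i) · (x_{k,j} - mean_j), divisor n-1 = 4:
  S[X,X] = ((-1.6)·(-1.6) + (2.4)·(2.4) + (-3.6)·(-3.6) + (2.4)·(2.4) + (0.4)·(0.4)) / 4 = 27.2/4 = 6.8
  S[X,Y] = ((-1.6)·(-2.8) + (2.4)·(-0.8) + (-3.6)·(2.2) + (2.4)·(0.2) + (0.4)·(1.2)) / 4 = -4.4/4 = -1.1
  S[Y,Y] = ((-2.8)·(-2.8) + (-0.8)·(-0.8) + (2.2)·(2.2) + (0.2)·(0.2) + (1.2)·(1.2)) / 4 = 14.8/4 = 3.7
  S = [[6.8, -1.1],
 [-1.1, 3.7]].

Step 3 — invert S. det(S) = 6.8·3.7 - (-1.1)² = 23.95.
  S^{-1} = (1/det) · [[d, -b], [-b, a]] = [[0.1545, 0.0459],
 [0.0459, 0.2839]].

Step 4 — quadratic form (x̄ - mu_0)^T · S^{-1} · (x̄ - mu_0):
  S^{-1} · (x̄ - mu_0) = (0.0835, -0.0292),
  (x̄ - mu_0)^T · [...] = (0.6)·(0.0835) + (-0.2)·(-0.0292) = 0.0559.

Step 5 — scale by n: T² = 5 · 0.0559 = 0.2797.

T² ≈ 0.2797


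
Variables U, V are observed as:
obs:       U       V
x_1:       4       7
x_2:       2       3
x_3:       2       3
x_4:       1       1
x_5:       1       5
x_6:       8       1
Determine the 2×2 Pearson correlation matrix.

Step 1 — column means:
  mean(U) = (4 + 2 + 2 + 1 + 1 + 8) / 6 = 18/6 = 3
  mean(V) = (7 + 3 + 3 + 1 + 5 + 1) / 6 = 20/6 = 3.3333

Step 2 — sample variances and covariances s[i,j] = (1/(n-1)) · Σ_k (x_{k,i} - mean_i) · (x_{k,j} - mean_j), with n-1 = 5:
  s[U,U] = ((1)·(1) + (-1)·(-1) + (-1)·(-1) + (-2)·(-2) + (-2)·(-2) + (5)·(5)) / 5 = 36/5 = 7.2
  s[U,V] = ((1)·(3.6667) + (-1)·(-0.3333) + (-1)·(-0.3333) + (-2)·(-2.3333) + (-2)·(1.6667) + (5)·(-2.3333)) / 5 = -6/5 = -1.2
  s[V,V] = ((3.6667)·(3.6667) + (-0.3333)·(-0.3333) + (-0.3333)·(-0.3333) + (-2.3333)·(-2.3333) + (1.6667)·(1.6667) + (-2.3333)·(-2.3333)) / 5 = 27.3333/5 = 5.4667
  Sample standard deviations s_i = √(s[i,i]):
  s(U) = √(7.2) = 2.6833
  s(V) = √(5.4667) = 2.3381

Step 3 — r_{ij} = s_{ij} / (s_i · s_j):
  r[U,U] = 1 (diagonal).
  r[U,V] = -1.2 / (2.6833 · 2.3381) = -1.2 / 6.2738 = -0.1913
  r[V,V] = 1 (diagonal).

R is symmetric with unit diagonal. Assembling:

R = [[1, -0.1913],
 [-0.1913, 1]]


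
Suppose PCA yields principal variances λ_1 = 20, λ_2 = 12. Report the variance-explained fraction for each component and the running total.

Step 1 — total variance = trace(Sigma) = Σ λ_i = 20 + 12 = 32.

Step 2 — fraction explained by component i = λ_i / Σ λ:
  PC1: 20/32 = 0.625
  PC2: 12/32 = 0.375

Step 3 — cumulative fraction after k components = (λ_1 + ... + λ_k) / Σ λ:
  k = 1: 20/32 = 0.625
  k = 2: (20 + 12)/32 = 32/32 = 1

Summary (fraction, with percent):

explained: PC1 0.625 (62.5%), PC2 0.375 (37.5%);  cumulative: 0.625, 1


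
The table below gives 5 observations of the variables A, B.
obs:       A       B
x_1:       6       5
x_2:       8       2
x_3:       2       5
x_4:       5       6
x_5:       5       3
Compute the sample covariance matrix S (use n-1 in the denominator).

Step 1 — column means:
  mean(A) = (6 + 8 + 2 + 5 + 5) / 5 = 26/5 = 5.2
  mean(B) = (5 + 2 + 5 + 6 + 3) / 5 = 21/5 = 4.2

Step 2 — sample covariance S[i,j] = (1/(n-1)) · Σ_k (x_{k,i} - mean_i) · (x_{k,j} - mean_j), with n-1 = 4.
  S[A,A] = ((0.8)·(0.8) + (2.8)·(2.8) + (-3.2)·(-3.2) + (-0.2)·(-0.2) + (-0.2)·(-0.2)) / 4 = 18.8/4 = 4.7
  S[A,B] = ((0.8)·(0.8) + (2.8)·(-2.2) + (-3.2)·(0.8) + (-0.2)·(1.8) + (-0.2)·(-1.2)) / 4 = -8.2/4 = -2.05
  S[B,B] = ((0.8)·(0.8) + (-2.2)·(-2.2) + (0.8)·(0.8) + (1.8)·(1.8) + (-1.2)·(-1.2)) / 4 = 10.8/4 = 2.7

S is symmetric (S[j,i] = S[i,j]). Assembling:

S = [[4.7, -2.05],
 [-2.05, 2.7]]


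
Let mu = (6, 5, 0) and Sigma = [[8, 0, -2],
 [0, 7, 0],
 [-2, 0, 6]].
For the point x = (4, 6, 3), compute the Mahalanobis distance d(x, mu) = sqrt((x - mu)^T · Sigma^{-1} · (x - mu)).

Step 1 — centre the observation: (x - mu) = (-2, 1, 3).

Step 2 — invert Sigma (cofactor / det for 3×3, or solve directly):
  Sigma^{-1} = [[0.1364, 0, 0.0455],
 [0, 0.1429, 0],
 [0.0455, 0, 0.1818]].

Step 3 — form the quadratic (x - mu)^T · Sigma^{-1} · (x - mu):
  Sigma^{-1} · (x - mu) = (-0.1364, 0.1429, 0.4545).
  (x - mu)^T · [Sigma^{-1} · (x - mu)] = (-2)·(-0.1364) + (1)·(0.1429) + (3)·(0.4545) = 1.7792.

Step 4 — take square root: d = √(1.7792) ≈ 1.3339.

d(x, mu) = √(1.7792) ≈ 1.3339


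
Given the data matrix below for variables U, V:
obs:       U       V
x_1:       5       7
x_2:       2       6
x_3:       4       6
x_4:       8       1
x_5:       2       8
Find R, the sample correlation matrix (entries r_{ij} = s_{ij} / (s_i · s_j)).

Step 1 — column means:
  mean(U) = (5 + 2 + 4 + 8 + 2) / 5 = 21/5 = 4.2
  mean(V) = (7 + 6 + 6 + 1 + 8) / 5 = 28/5 = 5.6

Step 2 — sample variances and covariances s[i,j] = (1/(n-1)) · Σ_k (x_{k,i} - mean_i) · (x_{k,j} - mean_j), with n-1 = 4:
  s[U,U] = ((0.8)·(0.8) + (-2.2)·(-2.2) + (-0.2)·(-0.2) + (3.8)·(3.8) + (-2.2)·(-2.2)) / 4 = 24.8/4 = 6.2
  s[U,V] = ((0.8)·(1.4) + (-2.2)·(0.4) + (-0.2)·(0.4) + (3.8)·(-4.6) + (-2.2)·(2.4)) / 4 = -22.6/4 = -5.65
  s[V,V] = ((1.4)·(1.4) + (0.4)·(0.4) + (0.4)·(0.4) + (-4.6)·(-4.6) + (2.4)·(2.4)) / 4 = 29.2/4 = 7.3
  Sample standard deviations s_i = √(s[i,i]):
  s(U) = √(6.2) = 2.49
  s(V) = √(7.3) = 2.7019

Step 3 — r_{ij} = s_{ij} / (s_i · s_j):
  r[U,U] = 1 (diagonal).
  r[U,V] = -5.65 / (2.49 · 2.7019) = -5.65 / 6.7276 = -0.8398
  r[V,V] = 1 (diagonal).

R is symmetric with unit diagonal. Assembling:

R = [[1, -0.8398],
 [-0.8398, 1]]


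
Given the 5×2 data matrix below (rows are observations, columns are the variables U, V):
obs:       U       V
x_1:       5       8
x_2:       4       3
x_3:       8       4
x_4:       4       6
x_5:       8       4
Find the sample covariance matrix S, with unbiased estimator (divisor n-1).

Step 1 — column means:
  mean(U) = (5 + 4 + 8 + 4 + 8) / 5 = 29/5 = 5.8
  mean(V) = (8 + 3 + 4 + 6 + 4) / 5 = 25/5 = 5

Step 2 — sample covariance S[i,j] = (1/(n-1)) · Σ_k (x_{k,i} - mean_i) · (x_{k,j} - mean_j), with n-1 = 4.
  S[U,U] = ((-0.8)·(-0.8) + (-1.8)·(-1.8) + (2.2)·(2.2) + (-1.8)·(-1.8) + (2.2)·(2.2)) / 4 = 16.8/4 = 4.2
  S[U,V] = ((-0.8)·(3) + (-1.8)·(-2) + (2.2)·(-1) + (-1.8)·(1) + (2.2)·(-1)) / 4 = -5/4 = -1.25
  S[V,V] = ((3)·(3) + (-2)·(-2) + (-1)·(-1) + (1)·(1) + (-1)·(-1)) / 4 = 16/4 = 4

S is symmetric (S[j,i] = S[i,j]). Assembling:

S = [[4.2, -1.25],
 [-1.25, 4]]


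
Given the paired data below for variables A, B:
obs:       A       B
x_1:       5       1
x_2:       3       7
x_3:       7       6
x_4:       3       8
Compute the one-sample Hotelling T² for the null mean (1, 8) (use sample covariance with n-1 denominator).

Step 1 — sample mean vector:
  mean(A) = (5 + 3 + 7 + 3) / 4 = 18/4 = 4.5
  mean(B) = (1 + 7 + 6 + 8) / 4 = 22/4 = 5.5
  x̄ = (4.5, 5.5),  deviation x̄ - mu_0 = (4.5, 5.5) - (1, 8) = (3.5, -2.5).

Step 2 — sample covariance matrix, S[i,j] = (1/(n-1)) · Σ_k (x_{k,i} - mean_i) · (x_{k,j} - mean_j), divisor n-1 = 3:
  S[A,A] = ((0.5)·(0.5) + (-1.5)·(-1.5) + (2.5)·(2.5) + (-1.5)·(-1.5)) / 3 = 11/3 = 3.6667
  S[A,B] = ((0.5)·(-4.5) + (-1.5)·(1.5) + (2.5)·(0.5) + (-1.5)·(2.5)) / 3 = -7/3 = -2.3333
  S[B,B] = ((-4.5)·(-4.5) + (1.5)·(1.5) + (0.5)·(0.5) + (2.5)·(2.5)) / 3 = 29/3 = 9.6667
  S = [[3.6667, -2.3333],
 [-2.3333, 9.6667]].

Step 3 — invert S. det(S) = 3.6667·9.6667 - (-2.3333)² = 30.
  S^{-1} = (1/det) · [[d, -b], [-b, a]] = [[0.3222, 0.0778],
 [0.0778, 0.1222]].

Step 4 — quadratic form (x̄ - mu_0)^T · S^{-1} · (x̄ - mu_0):
  S^{-1} · (x̄ - mu_0) = (0.9333, -0.0333),
  (x̄ - mu_0)^T · [...] = (3.5)·(0.9333) + (-2.5)·(-0.0333) = 3.35.

Step 5 — scale by n: T² = 4 · 3.35 = 13.4.

T² ≈ 13.4


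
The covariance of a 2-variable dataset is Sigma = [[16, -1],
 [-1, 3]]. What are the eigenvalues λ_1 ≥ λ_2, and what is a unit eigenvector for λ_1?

Step 1 — characteristic polynomial of 2×2 Sigma:
  det(Sigma - λI) = λ² - trace · λ + det = 0.
  trace = 16 + 3 = 19, det = 16·3 - (-1)² = 47.
Step 2 — discriminant:
  Δ = trace² - 4·det = 361 - 188 = 173.
Step 3 — eigenvalues:
  λ = (trace ± √Δ)/2 = (19 ± 13.1529)/2,
  λ_1 = 16.0765,  λ_2 = 2.9235.

Step 4 — unit eigenvector for λ_1: solve (Sigma - λ_1 I)v = 0. First row:
  (16 - 16.0765)·v_x + (-1)·v_y = 0, i.e. (-0.0765)·v_x + (-1)·v_y = 0,
  so v ∝ (b, λ_1 - a) = (-1, 0.0765); multiply by -1 so the first entry is positive: u = (1, -0.0765).
  ||u|| = √((1)² + (-0.0765)²) = √(1.0058) ≈ 1.0029,
  v_1 = u/||u|| ≈ (0.9971, -0.0763) (||v_1|| = 1).

λ_1 = 16.0765,  λ_2 = 2.9235;  v_1 ≈ (0.9971, -0.0763)


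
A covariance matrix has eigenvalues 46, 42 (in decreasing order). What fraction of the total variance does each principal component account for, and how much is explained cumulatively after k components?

Step 1 — total variance = trace(Sigma) = Σ λ_i = 46 + 42 = 88.

Step 2 — fraction explained by component i = λ_i / Σ λ:
  PC1: 46/88 = 0.5227
  PC2: 42/88 = 0.4773

Step 3 — cumulative fraction after k components = (λ_1 + ... + λ_k) / Σ λ:
  k = 1: 46/88 = 0.5227
  k = 2: (46 + 42)/88 = 88/88 = 1

Summary (fraction, with percent):

explained: PC1 0.5227 (52.27%), PC2 0.4773 (47.73%);  cumulative: 0.5227, 1


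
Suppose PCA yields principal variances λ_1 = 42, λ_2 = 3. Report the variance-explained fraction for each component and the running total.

Step 1 — total variance = trace(Sigma) = Σ λ_i = 42 + 3 = 45.

Step 2 — fraction explained by component i = λ_i / Σ λ:
  PC1: 42/45 = 0.9333
  PC2: 3/45 = 0.0667

Step 3 — cumulative fraction after k components = (λ_1 + ... + λ_k) / Σ λ:
  k = 1: 42/45 = 0.9333
  k = 2: (42 + 3)/45 = 45/45 = 1

Summary (fraction, with percent):

explained: PC1 0.9333 (93.33%), PC2 0.0667 (6.67%);  cumulative: 0.9333, 1


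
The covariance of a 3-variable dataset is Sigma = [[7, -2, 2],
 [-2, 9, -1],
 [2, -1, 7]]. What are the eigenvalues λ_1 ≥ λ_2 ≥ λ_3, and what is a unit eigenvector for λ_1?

Step 1 — characteristic polynomial p(λ) = det(λI - Sigma) = λ³ - tr·λ² + c_1·λ - det, where tr = trace, c_1 = sum of the principal 2×2 minors, det = det(Sigma):
  tr = 7 + 9 + 7 = 23,
  c_1 = (7·9 - (-2)²) + (7·7 - (2)²) + (9·7 - (-1)²) = 59 + 45 + 62 = 166,
  det = 7·(9·7 - (-1)²) - (-2)·((-2)·7 - (-1)·(2)) + (2)·((-2)·(-1) - 9·(2)) = 7·(62) - (-2)·(-12) + (2)·(-16) = 378.
  So p(λ) = λ³ - 23λ² + 166λ - 378.
Step 2 — look for an integer root (rational root theorem: any rational root is an integer divisor of 378). Testing λ = 7:
  p(7) = 343 - 1127 + 1162 - 378 = 0  ✓
  Dividing out (λ - 7): p(λ) = (λ - 7)(λ² - 16λ + 54).
Step 3 — remaining eigenvalues from the quadratic λ² - 16λ + 54 = 0:
  Δ = 16² - 4·54 = 256 - 216 = 40,  λ = (16 ± √40)/2 = (16 ± 6.3246)/2 ≈ 11.1623 or 4.8377.
  Sorted: λ_1 = 11.1623,  λ_2 = 7,  λ_3 = 4.8377  (check: sum = 23 = tr ✓).

Step 4 — unit eigenvector for λ_1 ≈ 11.1623: v spans the null space of (Sigma - λ_1 I), whose rows are
  r_1 = (-4.1623, -2, 2),  r_2 = (-2, -2.1623, -1),  r_3 = (2, -1, -4.1623).
  v is orthogonal to every row, so take v ∝ r_1 × r_2 = ((-2)·(-1) - (2)·(-2.1623), (2)·(-2) - (-4.1623)·(-1), (-4.1623)·(-2.1623) - (-2)·(-2)) ≈ (6.3246, -8.1623, 5).
  Let u = (6.3246, -8.1623, 5).
  ||u|| = √((6.3246)² + (-8.1623)² + (5)²) = √(131.6228) ≈ 11.4727,  v_1 = u/||u|| ≈ (0.5513, -0.7115, 0.4358) (||v_1|| = 1).

λ_1 = 11.1623,  λ_2 = 7,  λ_3 = 4.8377;  v_1 ≈ (0.5513, -0.7115, 0.4358)


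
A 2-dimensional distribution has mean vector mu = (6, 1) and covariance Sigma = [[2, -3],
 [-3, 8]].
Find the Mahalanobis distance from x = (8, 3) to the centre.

Step 1 — centre the observation: (x - mu) = (2, 2).

Step 2 — invert Sigma. det(Sigma) = 2·8 - (-3)² = 7.
  Sigma^{-1} = (1/det) · [[d, -b], [-b, a]] = [[1.1429, 0.4286],
 [0.4286, 0.2857]].

Step 3 — form the quadratic (x - mu)^T · Sigma^{-1} · (x - mu):
  Sigma^{-1} · (x - mu) = (3.1429, 1.4286).
  (x - mu)^T · [Sigma^{-1} · (x - mu)] = (2)·(3.1429) + (2)·(1.4286) = 9.1429.

Step 4 — take square root: d = √(9.1429) ≈ 3.0237.

d(x, mu) = √(9.1429) ≈ 3.0237


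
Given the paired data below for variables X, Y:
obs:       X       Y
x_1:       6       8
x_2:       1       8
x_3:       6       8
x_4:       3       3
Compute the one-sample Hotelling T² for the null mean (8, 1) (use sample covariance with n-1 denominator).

Step 1 — sample mean vector:
  mean(X) = (6 + 1 + 6 + 3) / 4 = 16/4 = 4
  mean(Y) = (8 + 8 + 8 + 3) / 4 = 27/4 = 6.75
  x̄ = (4, 6.75),  deviation x̄ - mu_0 = (4, 6.75) - (8, 1) = (-4, 5.75).

Step 2 — sample covariance matrix, S[i,j] = (1/(n-1)) · Σ_k (x_{k,i} - mean_i) · (x_{k,j} - mean_j), divisor n-1 = 3:
  S[X,X] = ((2)·(2) + (-3)·(-3) + (2)·(2) + (-1)·(-1)) / 3 = 18/3 = 6
  S[X,Y] = ((2)·(1.25) + (-3)·(1.25) + (2)·(1.25) + (-1)·(-3.75)) / 3 = 5/3 = 1.6667
  S[Y,Y] = ((1.25)·(1.25) + (1.25)·(1.25) + (1.25)·(1.25) + (-3.75)·(-3.75)) / 3 = 18.75/3 = 6.25
  S = [[6, 1.6667],
 [1.6667, 6.25]].

Step 3 — invert S. det(S) = 6·6.25 - (1.6667)² = 34.7222.
  S^{-1} = (1/det) · [[d, -b], [-b, a]] = [[0.18, -0.048],
 [-0.048, 0.1728]].

Step 4 — quadratic form (x̄ - mu_0)^T · S^{-1} · (x̄ - mu_0):
  S^{-1} · (x̄ - mu_0) = (-0.996, 1.1856),
  (x̄ - mu_0)^T · [...] = (-4)·(-0.996) + (5.75)·(1.1856) = 10.8012.

Step 5 — scale by n: T² = 4 · 10.8012 = 43.2048.

T² ≈ 43.2048


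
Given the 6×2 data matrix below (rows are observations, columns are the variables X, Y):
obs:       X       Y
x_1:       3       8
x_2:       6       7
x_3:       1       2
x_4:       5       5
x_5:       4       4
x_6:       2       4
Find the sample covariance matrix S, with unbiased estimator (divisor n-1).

Step 1 — column means:
  mean(X) = (3 + 6 + 1 + 5 + 4 + 2) / 6 = 21/6 = 3.5
  mean(Y) = (8 + 7 + 2 + 5 + 4 + 4) / 6 = 30/6 = 5

Step 2 — sample covariance S[i,j] = (1/(n-1)) · Σ_k (x_{k,i} - mean_i) · (x_{k,j} - mean_j), with n-1 = 5.
  S[X,X] = ((-0.5)·(-0.5) + (2.5)·(2.5) + (-2.5)·(-2.5) + (1.5)·(1.5) + (0.5)·(0.5) + (-1.5)·(-1.5)) / 5 = 17.5/5 = 3.5
  S[X,Y] = ((-0.5)·(3) + (2.5)·(2) + (-2.5)·(-3) + (1.5)·(0) + (0.5)·(-1) + (-1.5)·(-1)) / 5 = 12/5 = 2.4
  S[Y,Y] = ((3)·(3) + (2)·(2) + (-3)·(-3) + (0)·(0) + (-1)·(-1) + (-1)·(-1)) / 5 = 24/5 = 4.8

S is symmetric (S[j,i] = S[i,j]). Assembling:

S = [[3.5, 2.4],
 [2.4, 4.8]]


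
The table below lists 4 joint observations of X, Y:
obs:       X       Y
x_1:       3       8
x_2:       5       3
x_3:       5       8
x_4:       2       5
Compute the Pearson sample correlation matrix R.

Step 1 — column means:
  mean(X) = (3 + 5 + 5 + 2) / 4 = 15/4 = 3.75
  mean(Y) = (8 + 3 + 8 + 5) / 4 = 24/4 = 6

Step 2 — sample variances and covariances s[i,j] = (1/(n-1)) · Σ_k (x_{k,i} - mean_i) · (x_{k,j} - mean_j), with n-1 = 3:
  s[X,X] = ((-0.75)·(-0.75) + (1.25)·(1.25) + (1.25)·(1.25) + (-1.75)·(-1.75)) / 3 = 6.75/3 = 2.25
  s[X,Y] = ((-0.75)·(2) + (1.25)·(-3) + (1.25)·(2) + (-1.75)·(-1)) / 3 = -1/3 = -0.3333
  s[Y,Y] = ((2)·(2) + (-3)·(-3) + (2)·(2) + (-1)·(-1)) / 3 = 18/3 = 6
  Sample standard deviations s_i = √(s[i,i]):
  s(X) = √(2.25) = 1.5
  s(Y) = √(6) = 2.4495

Step 3 — r_{ij} = s_{ij} / (s_i · s_j):
  r[X,X] = 1 (diagonal).
  r[X,Y] = -0.3333 / (1.5 · 2.4495) = -0.3333 / 3.6742 = -0.0907
  r[Y,Y] = 1 (diagonal).

R is symmetric with unit diagonal. Assembling:

R = [[1, -0.0907],
 [-0.0907, 1]]


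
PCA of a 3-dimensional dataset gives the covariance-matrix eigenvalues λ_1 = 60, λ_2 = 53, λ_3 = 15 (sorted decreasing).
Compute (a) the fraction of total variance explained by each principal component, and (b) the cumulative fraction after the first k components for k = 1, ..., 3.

Step 1 — total variance = trace(Sigma) = Σ λ_i = 60 + 53 + 15 = 128.

Step 2 — fraction explained by component i = λ_i / Σ λ:
  PC1: 60/128 = 0.4688
  PC2: 53/128 = 0.4141
  PC3: 15/128 = 0.1172

Step 3 — cumulative fraction after k components = (λ_1 + ... + λ_k) / Σ λ:
  k = 1: 60/128 = 0.4688
  k = 2: (60 + 53)/128 = 113/128 = 0.8828
  k = 3: (60 + 53 + 15)/128 = 128/128 = 1

Summary (fraction, with percent):

explained: PC1 0.4688 (46.88%), PC2 0.4141 (41.41%), PC3 0.1172 (11.72%);  cumulative: 0.4688, 0.8828, 1


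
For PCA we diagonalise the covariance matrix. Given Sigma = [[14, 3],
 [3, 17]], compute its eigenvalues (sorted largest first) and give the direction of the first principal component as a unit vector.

Step 1 — characteristic polynomial of 2×2 Sigma:
  det(Sigma - λI) = λ² - trace · λ + det = 0.
  trace = 14 + 17 = 31, det = 14·17 - (3)² = 229.
Step 2 — discriminant:
  Δ = trace² - 4·det = 961 - 916 = 45.
Step 3 — eigenvalues:
  λ = (trace ± √Δ)/2 = (31 ± 6.7082)/2,
  λ_1 = 18.8541,  λ_2 = 12.1459.

Step 4 — unit eigenvector for λ_1: solve (Sigma - λ_1 I)v = 0. First row:
  (14 - 18.8541)·v_x + (3)·v_y = 0, i.e. (-4.8541)·v_x + (3)·v_y = 0,
  so v ∝ (b, λ_1 - a) = (3, 4.8541) = u.
  ||u|| = √((3)² + (4.8541)²) = √(32.5623) ≈ 5.7063,
  v_1 = u/||u|| ≈ (0.5257, 0.8507) (||v_1|| = 1).

λ_1 = 18.8541,  λ_2 = 12.1459;  v_1 ≈ (0.5257, 0.8507)


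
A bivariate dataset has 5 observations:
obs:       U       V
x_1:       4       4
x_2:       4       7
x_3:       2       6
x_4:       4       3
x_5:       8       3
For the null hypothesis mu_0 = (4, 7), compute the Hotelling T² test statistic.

Step 1 — sample mean vector:
  mean(U) = (4 + 4 + 2 + 4 + 8) / 5 = 22/5 = 4.4
  mean(V) = (4 + 7 + 6 + 3 + 3) / 5 = 23/5 = 4.6
  x̄ = (4.4, 4.6),  deviation x̄ - mu_0 = (4.4, 4.6) - (4, 7) = (0.4, -2.4).

Step 2 — sample covariance matrix, S[i,j] = (1/(n-1)) · Σ_k (x_{k,i} - mean_i) · (x_{k,j} - mean_j), divisor n-1 = 4:
  S[U,U] = ((-0.4)·(-0.4) + (-0.4)·(-0.4) + (-2.4)·(-2.4) + (-0.4)·(-0.4) + (3.6)·(3.6)) / 4 = 19.2/4 = 4.8
  S[U,V] = ((-0.4)·(-0.6) + (-0.4)·(2.4) + (-2.4)·(1.4) + (-0.4)·(-1.6) + (3.6)·(-1.6)) / 4 = -9.2/4 = -2.3
  S[V,V] = ((-0.6)·(-0.6) + (2.4)·(2.4) + (1.4)·(1.4) + (-1.6)·(-1.6) + (-1.6)·(-1.6)) / 4 = 13.2/4 = 3.3
  S = [[4.8, -2.3],
 [-2.3, 3.3]].

Step 3 — invert S. det(S) = 4.8·3.3 - (-2.3)² = 10.55.
  S^{-1} = (1/det) · [[d, -b], [-b, a]] = [[0.3128, 0.218],
 [0.218, 0.455]].

Step 4 — quadratic form (x̄ - mu_0)^T · S^{-1} · (x̄ - mu_0):
  S^{-1} · (x̄ - mu_0) = (-0.3981, -1.0047),
  (x̄ - mu_0)^T · [...] = (0.4)·(-0.3981) + (-2.4)·(-1.0047) = 2.2521.

Step 5 — scale by n: T² = 5 · 2.2521 = 11.2607.

T² ≈ 11.2607


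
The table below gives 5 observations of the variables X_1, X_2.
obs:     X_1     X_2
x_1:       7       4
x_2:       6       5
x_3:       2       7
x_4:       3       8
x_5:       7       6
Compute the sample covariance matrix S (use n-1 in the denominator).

Step 1 — column means:
  mean(X_1) = (7 + 6 + 2 + 3 + 7) / 5 = 25/5 = 5
  mean(X_2) = (4 + 5 + 7 + 8 + 6) / 5 = 30/5 = 6

Step 2 — sample covariance S[i,j] = (1/(n-1)) · Σ_k (x_{k,i} - mean_i) · (x_{k,j} - mean_j), with n-1 = 4.
  S[X_1,X_1] = ((2)·(2) + (1)·(1) + (-3)·(-3) + (-2)·(-2) + (2)·(2)) / 4 = 22/4 = 5.5
  S[X_1,X_2] = ((2)·(-2) + (1)·(-1) + (-3)·(1) + (-2)·(2) + (2)·(0)) / 4 = -12/4 = -3
  S[X_2,X_2] = ((-2)·(-2) + (-1)·(-1) + (1)·(1) + (2)·(2) + (0)·(0)) / 4 = 10/4 = 2.5

S is symmetric (S[j,i] = S[i,j]). Assembling:

S = [[5.5, -3],
 [-3, 2.5]]


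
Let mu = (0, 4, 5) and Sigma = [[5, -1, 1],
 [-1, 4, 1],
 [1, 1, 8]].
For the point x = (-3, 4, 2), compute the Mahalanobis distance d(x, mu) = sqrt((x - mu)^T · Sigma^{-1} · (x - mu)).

Step 1 — centre the observation: (x - mu) = (-3, 0, -3).

Step 2 — invert Sigma (cofactor / det for 3×3, or solve directly):
  Sigma^{-1} = [[0.2199, 0.0638, -0.0355],
 [0.0638, 0.2766, -0.0426],
 [-0.0355, -0.0426, 0.1348]].

Step 3 — form the quadratic (x - mu)^T · Sigma^{-1} · (x - mu):
  Sigma^{-1} · (x - mu) = (-0.5532, -0.0638, -0.2979).
  (x - mu)^T · [Sigma^{-1} · (x - mu)] = (-3)·(-0.5532) + (0)·(-0.0638) + (-3)·(-0.2979) = 2.5532.

Step 4 — take square root: d = √(2.5532) ≈ 1.5979.

d(x, mu) = √(2.5532) ≈ 1.5979


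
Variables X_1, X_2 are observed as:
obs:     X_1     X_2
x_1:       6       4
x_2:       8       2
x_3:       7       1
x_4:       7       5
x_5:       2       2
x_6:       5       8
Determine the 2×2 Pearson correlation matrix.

Step 1 — column means:
  mean(X_1) = (6 + 8 + 7 + 7 + 2 + 5) / 6 = 35/6 = 5.8333
  mean(X_2) = (4 + 2 + 1 + 5 + 2 + 8) / 6 = 22/6 = 3.6667

Step 2 — sample variances and covariances s[i,j] = (1/(n-1)) · Σ_k (x_{k,i} - mean_i) · (x_{k,j} - mean_j), with n-1 = 5:
  s[X_1,X_1] = ((0.1667)·(0.1667) + (2.1667)·(2.1667) + (1.1667)·(1.1667) + (1.1667)·(1.1667) + (-3.8333)·(-3.8333) + (-0.8333)·(-0.8333)) / 5 = 22.8333/5 = 4.5667
  s[X_1,X_2] = ((0.1667)·(0.3333) + (2.1667)·(-1.6667) + (1.1667)·(-2.6667) + (1.1667)·(1.3333) + (-3.8333)·(-1.6667) + (-0.8333)·(4.3333)) / 5 = -2.3333/5 = -0.4667
  s[X_2,X_2] = ((0.3333)·(0.3333) + (-1.6667)·(-1.6667) + (-2.6667)·(-2.6667) + (1.3333)·(1.3333) + (-1.6667)·(-1.6667) + (4.3333)·(4.3333)) / 5 = 33.3333/5 = 6.6667
  Sample standard deviations s_i = √(s[i,i]):
  s(X_1) = √(4.5667) = 2.137
  s(X_2) = √(6.6667) = 2.582

Step 3 — r_{ij} = s_{ij} / (s_i · s_j):
  r[X_1,X_1] = 1 (diagonal).
  r[X_1,X_2] = -0.4667 / (2.137 · 2.582) = -0.4667 / 5.5176 = -0.0846
  r[X_2,X_2] = 1 (diagonal).

R is symmetric with unit diagonal. Assembling:

R = [[1, -0.0846],
 [-0.0846, 1]]


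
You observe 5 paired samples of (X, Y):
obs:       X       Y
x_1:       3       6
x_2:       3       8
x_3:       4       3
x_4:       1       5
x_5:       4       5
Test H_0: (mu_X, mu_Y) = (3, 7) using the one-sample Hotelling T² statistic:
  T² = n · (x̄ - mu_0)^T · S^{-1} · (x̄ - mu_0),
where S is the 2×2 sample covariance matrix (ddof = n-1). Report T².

Step 1 — sample mean vector:
  mean(X) = (3 + 3 + 4 + 1 + 4) / 5 = 15/5 = 3
  mean(Y) = (6 + 8 + 3 + 5 + 5) / 5 = 27/5 = 5.4
  x̄ = (3, 5.4),  deviation x̄ - mu_0 = (3, 5.4) - (3, 7) = (0, -1.6).

Step 2 — sample covariance matrix, S[i,j] = (1/(n-1)) · Σ_k (x_{k,i} - mean_i) · (x_{k,j} - mean_j), divisor n-1 = 4:
  S[X,X] = ((0)·(0) + (0)·(0) + (1)·(1) + (-2)·(-2) + (1)·(1)) / 4 = 6/4 = 1.5
  S[X,Y] = ((0)·(0.6) + (0)·(2.6) + (1)·(-2.4) + (-2)·(-0.4) + (1)·(-0.4)) / 4 = -2/4 = -0.5
  S[Y,Y] = ((0.6)·(0.6) + (2.6)·(2.6) + (-2.4)·(-2.4) + (-0.4)·(-0.4) + (-0.4)·(-0.4)) / 4 = 13.2/4 = 3.3
  S = [[1.5, -0.5],
 [-0.5, 3.3]].

Step 3 — invert S. det(S) = 1.5·3.3 - (-0.5)² = 4.7.
  S^{-1} = (1/det) · [[d, -b], [-b, a]] = [[0.7021, 0.1064],
 [0.1064, 0.3191]].

Step 4 — quadratic form (x̄ - mu_0)^T · S^{-1} · (x̄ - mu_0):
  S^{-1} · (x̄ - mu_0) = (-0.1702, -0.5106),
  (x̄ - mu_0)^T · [...] = (0)·(-0.1702) + (-1.6)·(-0.5106) = 0.817.

Step 5 — scale by n: T² = 5 · 0.817 = 4.0851.

T² ≈ 4.0851


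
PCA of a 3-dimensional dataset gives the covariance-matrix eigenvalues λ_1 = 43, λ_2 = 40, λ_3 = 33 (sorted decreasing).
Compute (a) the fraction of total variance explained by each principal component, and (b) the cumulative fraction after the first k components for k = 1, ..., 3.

Step 1 — total variance = trace(Sigma) = Σ λ_i = 43 + 40 + 33 = 116.

Step 2 — fraction explained by component i = λ_i / Σ λ:
  PC1: 43/116 = 0.3707
  PC2: 40/116 = 0.3448
  PC3: 33/116 = 0.2845

Step 3 — cumulative fraction after k components = (λ_1 + ... + λ_k) / Σ λ:
  k = 1: 43/116 = 0.3707
  k = 2: (43 + 40)/116 = 83/116 = 0.7155
  k = 3: (43 + 40 + 33)/116 = 116/116 = 1

Summary (fraction, with percent):

explained: PC1 0.3707 (37.07%), PC2 0.3448 (34.48%), PC3 0.2845 (28.45%);  cumulative: 0.3707, 0.7155, 1


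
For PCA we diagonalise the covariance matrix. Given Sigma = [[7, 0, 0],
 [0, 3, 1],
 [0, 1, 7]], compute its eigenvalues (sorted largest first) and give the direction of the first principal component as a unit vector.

Step 1 — characteristic polynomial p(λ) = det(λI - Sigma) = λ³ - tr·λ² + c_1·λ - det, where tr = trace, c_1 = sum of the principal 2×2 minors, det = det(Sigma):
  tr = 7 + 3 + 7 = 17,
  c_1 = (7·3 - (0)²) + (7·7 - (0)²) + (3·7 - (1)²) = 21 + 49 + 20 = 90,
  det = 7·(3·7 - (1)²) - (0)·((0)·7 - (1)·(0)) + (0)·((0)·(1) - 3·(0)) = 7·(20) - (0)·(0) + (0)·(0) = 140.
  So p(λ) = λ³ - 17λ² + 90λ - 140.
Step 2 — look for an integer root (rational root theorem: any rational root is an integer divisor of 140). Testing λ = 7:
  p(7) = 343 - 833 + 630 - 140 = 0  ✓
  Dividing out (λ - 7): p(λ) = (λ - 7)(λ² - 10λ + 20).
Step 3 — remaining eigenvalues from the quadratic λ² - 10λ + 20 = 0:
  Δ = 10² - 4·20 = 100 - 80 = 20,  λ = (10 ± √20)/2 = (10 ± 4.4721)/2 ≈ 7.2361 or 2.7639.
  Sorted: λ_1 = 7.2361,  λ_2 = 7,  λ_3 = 2.7639  (check: sum = 17 = tr ✓).

Step 4 — unit eigenvector for λ_1 ≈ 7.2361: v spans the null space of (Sigma - λ_1 I), whose rows are
  r_1 = (-0.2361, 0, 0),  r_2 = (0, -4.2361, 1),  r_3 = (0, 1, -0.2361).
  v is orthogonal to every row, so take v ∝ r_1 × r_2 = ((0)·(1) - (0)·(-4.2361), (0)·(0) - (-0.2361)·(1), (-0.2361)·(-4.2361) - (0)·(0)) ≈ (0, 0.2361, 1).
  Let u = (0, 0.2361, 1).
  ||u|| = √((0)² + (0.2361)² + (1)²) = √(1.0557) ≈ 1.0275,  v_1 = u/||u|| ≈ (0, 0.2298, 0.9732) (||v_1|| = 1).

λ_1 = 7.2361,  λ_2 = 7,  λ_3 = 2.7639;  v_1 ≈ (0, 0.2298, 0.9732)
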